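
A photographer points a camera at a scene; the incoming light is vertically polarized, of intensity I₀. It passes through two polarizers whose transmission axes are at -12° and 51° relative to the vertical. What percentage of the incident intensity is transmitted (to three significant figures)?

By Malus's law, I₁ = I₀ cos²(-12° − 0°) = I₀ cos²(12°) = 0.9568 I₀.
I₂ = I₁ cos²(51° + 12°) = 0.9568 I₀ · cos²(63°) = 0.1972 I₀.
That is 19.72% of the incident intensity.

≈ 19.7%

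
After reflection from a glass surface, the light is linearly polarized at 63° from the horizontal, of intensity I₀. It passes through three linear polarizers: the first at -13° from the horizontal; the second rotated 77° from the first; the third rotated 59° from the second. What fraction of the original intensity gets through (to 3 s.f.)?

I₁ = I₀ cos²(-13° − 63°) = I₀ cos²(76°) = 0.05853 I₀.
I₂ = I₁ cos²(77°) = 0.05853 · 0.0506 I₀ = 0.002962 I₀.
I₃ = I₂ cos²(59°) = 0.002962 · 0.2653 I₀ = 0.0007856 I₀.
Transmitted fraction = 0.0007856.

≈ 0.000786 I₀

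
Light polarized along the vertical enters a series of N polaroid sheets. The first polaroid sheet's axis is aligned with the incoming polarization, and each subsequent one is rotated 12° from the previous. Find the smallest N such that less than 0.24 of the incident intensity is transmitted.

First polarizer is aligned with the polarization: full transmission.
Each further stage multiplies by cos²(12°) = 0.9568.
After N polarizers: T = 0.9568^(N−1). Require T < 0.24 ⇒ N−1 > ln(0.24)/ln(0.9568) = 32.30, so N−1 ≥ 33 and N = 34.
Check: N=34 gives T = 0.2326 < 0.24; N=33 gives T = 0.2432.

N = 34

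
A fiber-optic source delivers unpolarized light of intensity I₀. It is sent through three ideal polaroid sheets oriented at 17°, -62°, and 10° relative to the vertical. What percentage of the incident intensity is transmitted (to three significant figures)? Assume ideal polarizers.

Unpolarized light through the first polarizer → I₁ = ½ I₀, now polarized at 17°.
I₂ = I₁ cos²(-62° − 17°) = 0.5 I₀ · cos²(79°) = 0.0182 I₀.
I₃ = I₂ cos²(10° + 62°) = 0.0182 I₀ · cos²(72°) = 0.001738 I₀.
That is 0.1738% of the incident intensity.

≈ 0.174%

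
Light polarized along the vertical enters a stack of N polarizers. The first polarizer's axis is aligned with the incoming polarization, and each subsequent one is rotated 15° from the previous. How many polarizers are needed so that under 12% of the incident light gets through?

First polarizer is aligned with the polarization: full transmission.
Each further stage multiplies by cos²(15°) = 0.933.
After N polarizers: T = 0.933^(N−1). Require T < 0.12 ⇒ N−1 > ln(0.12)/ln(0.933) = 30.58, so N−1 ≥ 31 and N = 32.
Check: N=32 gives T = 0.1166 < 0.12; N=31 gives T = 0.1249.

N = 32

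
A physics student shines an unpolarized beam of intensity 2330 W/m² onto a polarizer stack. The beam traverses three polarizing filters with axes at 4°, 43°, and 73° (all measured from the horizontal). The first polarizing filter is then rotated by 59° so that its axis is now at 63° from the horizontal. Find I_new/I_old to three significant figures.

Before rotation:
Unpolarized light through the first polarizer → I₁ = ½ I₀, now polarized at 4°.
I₂ = I₁ cos²(43° − 4°) = 0.5 I₀ · cos²(39°) = 0.302 I₀.
I₃ = I₂ cos²(73° − 43°) = 0.302 I₀ · cos²(30°) = 0.2265 I₀.
After rotation:
Unpolarized light through the first polarizer → I₁ = ½ I₀, now polarized at 63°.
I₂ = I₁ cos²(43° − 63°) = 0.5 I₀ · cos²(20°) = 0.4415 I₀.
I₃ = I₂ cos²(73° − 43°) = 0.4415 I₀ · cos²(30°) = 0.3311 I₀.
Ratio = 0.3311 / 0.2265 = 1.462.

I_new/I_old ≈ 1.46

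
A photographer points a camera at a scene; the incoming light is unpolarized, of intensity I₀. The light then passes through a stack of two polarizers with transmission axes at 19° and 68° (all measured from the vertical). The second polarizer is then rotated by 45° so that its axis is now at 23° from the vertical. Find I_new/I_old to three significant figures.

I_new/I_old ≈ 2.31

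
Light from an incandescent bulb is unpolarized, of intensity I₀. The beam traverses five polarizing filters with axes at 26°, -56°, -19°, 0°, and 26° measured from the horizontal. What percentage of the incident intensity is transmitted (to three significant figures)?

Unpolarized light through the first polarizer → I₁ = ½ I₀, now polarized at 26°.
I₂ = I₁ cos²(-56° − 26°) = 0.5 I₀ · cos²(82°) = 0.009685 I₀.
I₃ = I₂ cos²(-19° + 56°) = 0.009685 I₀ · cos²(37°) = 0.006177 I₀.
I₄ = I₃ cos²(0° + 19°) = 0.006177 I₀ · cos²(19°) = 0.005522 I₀.
I₅ = I₄ cos²(26° − 0°) = 0.005522 I₀ · cos²(26°) = 0.004461 I₀.
That is 0.4461% of the incident intensity.

≈ 0.446%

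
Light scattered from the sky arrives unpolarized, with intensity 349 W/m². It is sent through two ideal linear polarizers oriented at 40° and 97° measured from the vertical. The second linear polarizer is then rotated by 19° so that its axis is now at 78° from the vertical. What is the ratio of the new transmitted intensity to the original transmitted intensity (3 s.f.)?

Before rotation:
Unpolarized light through the first polarizer → I₁ = ½ I₀, now polarized at 40°.
I₂ = I₁ cos²(97° − 40°) = 0.5 I₀ · cos²(57°) = 0.1483 I₀.
After rotation:
Unpolarized light through the first polarizer → I₁ = ½ I₀, now polarized at 40°.
I₂ = I₁ cos²(78° − 40°) = 0.5 I₀ · cos²(38°) = 0.3105 I₀.
Ratio = 0.3105 / 0.1483 = 2.093.

I_new/I_old ≈ 2.09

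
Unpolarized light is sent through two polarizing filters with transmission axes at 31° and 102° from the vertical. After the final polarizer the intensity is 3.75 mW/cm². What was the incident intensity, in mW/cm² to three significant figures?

I₀ ≈ 70.8 mW/cm²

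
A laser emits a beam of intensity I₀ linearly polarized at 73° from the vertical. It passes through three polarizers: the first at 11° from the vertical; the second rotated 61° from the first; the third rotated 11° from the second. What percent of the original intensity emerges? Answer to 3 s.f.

By Malus's law, I₁ = I₀ cos²(11° − 73°) = I₀ cos²(62°) = 0.2204 I₀.
I₂ = I₁ cos²(61°) = 0.2204 · 0.235 I₀ = 0.0518 I₀.
I₃ = I₂ cos²(11°) = 0.0518 · 0.9636 I₀ = 0.04992 I₀.
That is 4.992% of the incident intensity.

≈ 4.99%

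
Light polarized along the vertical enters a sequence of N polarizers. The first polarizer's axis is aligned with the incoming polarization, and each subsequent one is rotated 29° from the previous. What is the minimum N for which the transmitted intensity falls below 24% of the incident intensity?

N = 7

First polarizer is aligned with the polarization: full transmission.
Each further stage multiplies by cos²(29°) = 0.765.
After N polarizers: T = 0.765^(N−1). Require T < 0.24 ⇒ N−1 > ln(0.24)/ln(0.765) = 5.33, so N−1 ≥ 6 and N = 7.
Check: N=7 gives T = 0.2004 < 0.24; N=6 gives T = 0.2619.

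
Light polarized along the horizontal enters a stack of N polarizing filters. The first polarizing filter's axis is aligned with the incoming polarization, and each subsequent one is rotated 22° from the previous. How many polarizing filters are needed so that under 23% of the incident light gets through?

First polarizer is aligned with the polarization: full transmission.
Each further stage multiplies by cos²(22°) = 0.8597.
After N polarizers: T = 0.8597^(N−1). Require T < 0.23 ⇒ N−1 > ln(0.23)/ln(0.8597) = 9.72, so N−1 ≥ 10 and N = 11.
Check: N=11 gives T = 0.2205 < 0.23; N=10 gives T = 0.2564.

N = 11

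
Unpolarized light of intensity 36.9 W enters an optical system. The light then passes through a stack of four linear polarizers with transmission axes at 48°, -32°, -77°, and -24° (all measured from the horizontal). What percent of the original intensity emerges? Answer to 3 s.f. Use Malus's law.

≈ 0.273%

Unpolarized light through the first polarizer → I₁ = 36.9 W/2 = 18.45 W, polarized at 48°.
I₂ = I₁ · cos²(80°) = 18.45 · 0.03015 = 0.5563 W.
I₃ = I₂ · cos²(45°) = 0.5563 · 0.5 = 0.2782 W.
I₄ = I₃ · cos²(53°) = 0.2782 · 0.3622 = 0.1007 W.
That is 0.273% of the incident intensity.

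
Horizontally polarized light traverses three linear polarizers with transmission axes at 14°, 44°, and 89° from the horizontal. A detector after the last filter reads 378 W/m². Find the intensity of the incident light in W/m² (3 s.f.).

I₁ = I₀ cos²(14° − 0°) = I₀ cos²(14°) = 0.9415 I₀.
I₂ = I₁ cos²(44° − 14°) = 0.9415 I₀ · cos²(30°) = 0.7061 I₀.
I₃ = I₂ cos²(89° − 44°) = 0.7061 I₀ · cos²(45°) = 0.3531 I₀.
So 378 W/m² = 0.3531 I₀, giving I₀ = 378/0.3531 = 1071 W/m².

I₀ ≈ 1070 W/m²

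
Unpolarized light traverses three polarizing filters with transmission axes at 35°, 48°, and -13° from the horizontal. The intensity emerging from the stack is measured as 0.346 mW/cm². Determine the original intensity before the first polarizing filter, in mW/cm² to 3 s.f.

I₀ ≈ 3.10 mW/cm²

Unpolarized light through the first polarizer → I₁ = ½ I₀, now polarized at 35°.
I₂ = I₁ cos²(48° − 35°) = 0.5 I₀ · cos²(13°) = 0.4747 I₀.
I₃ = I₂ cos²(-13° − 48°) = 0.4747 I₀ · cos²(61°) = 0.1116 I₀.
So 0.346 mW/cm² = 0.1116 I₀, giving I₀ = 0.346/0.1116 = 3.101 mW/cm².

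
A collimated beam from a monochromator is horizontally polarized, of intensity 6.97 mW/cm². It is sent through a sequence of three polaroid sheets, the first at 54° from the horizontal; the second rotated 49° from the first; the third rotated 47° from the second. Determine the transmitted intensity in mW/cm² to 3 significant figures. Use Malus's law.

By Malus's law, I₁ = 6.97 mW/cm² · cos²(54°) = 2.408 mW/cm².
I₂ = I₁ · cos²(49°) = 2.408 · 0.4304 = 1.036 mW/cm².
I₃ = I₂ · cos²(47°) = 1.036 · 0.4651 = 0.4821 mW/cm².

I ≈ 0.482 mW/cm²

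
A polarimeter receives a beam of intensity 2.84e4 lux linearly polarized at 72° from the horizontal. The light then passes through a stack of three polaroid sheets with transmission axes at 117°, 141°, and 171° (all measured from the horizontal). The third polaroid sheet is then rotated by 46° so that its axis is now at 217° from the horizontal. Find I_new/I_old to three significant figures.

Before rotation:
I₁ = I₀ cos²(117° − 72°) = I₀ cos²(45°) = 0.5 I₀.
I₂ = I₁ cos²(141° − 117°) = 0.5 I₀ · cos²(24°) = 0.4173 I₀.
I₃ = I₂ cos²(171° − 141°) = 0.4173 I₀ · cos²(30°) = 0.313 I₀.
After rotation:
I₁ = I₀ cos²(117° − 72°) = I₀ cos²(45°) = 0.5 I₀.
I₂ = I₁ cos²(141° − 117°) = 0.5 I₀ · cos²(24°) = 0.4173 I₀.
I₃ = I₂ cos²(217° − 141°) = 0.4173 I₀ · cos²(76°) = 0.02442 I₀.
Ratio = 0.02442 / 0.313 = 0.07803.

I_new/I_old ≈ 0.0780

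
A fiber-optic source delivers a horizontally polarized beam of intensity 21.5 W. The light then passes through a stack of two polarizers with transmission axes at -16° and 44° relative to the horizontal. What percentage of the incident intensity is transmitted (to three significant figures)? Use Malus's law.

≈ 23.1%

By Malus's law, I₁ = 21.5 W · cos²(16°) = 19.87 W.
I₂ = I₁ · cos²(60°) = 19.87 · 0.25 = 4.967 W.
That is 23.1% of the incident intensity.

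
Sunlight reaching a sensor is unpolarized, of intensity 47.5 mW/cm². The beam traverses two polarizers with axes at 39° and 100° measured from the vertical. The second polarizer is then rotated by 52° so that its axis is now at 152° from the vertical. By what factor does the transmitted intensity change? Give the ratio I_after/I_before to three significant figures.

I_new/I_old ≈ 0.650

Before rotation:
Unpolarized light through the first polarizer → I₁ = ½ I₀, now polarized at 39°.
I₂ = I₁ cos²(100° − 39°) = 0.5 I₀ · cos²(61°) = 0.1175 I₀.
After rotation:
Unpolarized light through the first polarizer → I₁ = ½ I₀, now polarized at 39°.
Angle between axes 1 and 2: 67°. I₂ = 0.5 I₀ · cos²(67°) = 0.07634 I₀.
Ratio = 0.07634 / 0.1175 = 0.6496.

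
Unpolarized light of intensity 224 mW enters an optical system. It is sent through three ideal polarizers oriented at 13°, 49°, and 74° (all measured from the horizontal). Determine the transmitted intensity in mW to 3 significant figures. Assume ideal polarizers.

I ≈ 60.2 mW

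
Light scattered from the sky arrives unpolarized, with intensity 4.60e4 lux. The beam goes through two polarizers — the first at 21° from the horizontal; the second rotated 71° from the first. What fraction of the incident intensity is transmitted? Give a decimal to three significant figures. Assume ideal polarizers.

Unpolarized light through the first polarizer → I₁ = 4.60e4 lux/2 = 2.3e+04 lux, polarized at 21°.
I₂ = I₁ · cos²(71°) = 2.3e+04 · 0.106 = 2438 lux.
Transmitted fraction = 0.053.

I/I₀ ≈ 0.0530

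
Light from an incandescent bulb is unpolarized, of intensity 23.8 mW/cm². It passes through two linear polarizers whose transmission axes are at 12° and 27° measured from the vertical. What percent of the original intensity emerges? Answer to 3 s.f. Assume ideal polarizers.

≈ 46.7%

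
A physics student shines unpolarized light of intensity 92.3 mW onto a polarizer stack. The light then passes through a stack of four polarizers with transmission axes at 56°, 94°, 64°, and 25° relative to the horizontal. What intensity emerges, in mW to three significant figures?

I ≈ 13.0 mW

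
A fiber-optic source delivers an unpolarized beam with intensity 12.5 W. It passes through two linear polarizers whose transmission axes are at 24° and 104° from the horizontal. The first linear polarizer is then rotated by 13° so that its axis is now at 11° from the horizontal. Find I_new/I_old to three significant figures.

I_new/I_old ≈ 0.0908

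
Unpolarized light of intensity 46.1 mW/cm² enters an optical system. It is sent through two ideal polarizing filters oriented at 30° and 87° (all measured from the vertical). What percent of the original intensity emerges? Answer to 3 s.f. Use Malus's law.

≈ 14.8%

Unpolarized light through the first polarizer → I₁ = 46.1 mW/cm²/2 = 23.05 mW/cm², polarized at 30°.
I₂ = I₁ · cos²(57°) = 23.05 · 0.2966 = 6.837 mW/cm².
That is 14.83% of the incident intensity.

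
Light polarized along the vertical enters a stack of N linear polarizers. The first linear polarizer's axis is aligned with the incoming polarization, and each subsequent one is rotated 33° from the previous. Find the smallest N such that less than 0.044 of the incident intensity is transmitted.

N = 10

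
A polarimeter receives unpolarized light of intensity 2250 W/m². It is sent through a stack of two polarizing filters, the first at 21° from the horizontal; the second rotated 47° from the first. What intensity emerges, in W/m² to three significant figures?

Unpolarized light through the first polarizer → I₁ = 2250 W/m²/2 = 1125 W/m², polarized at 21°.
I₂ = I₁ · cos²(47°) = 1125 · 0.4651 = 523.3 W/m².

I ≈ 523 W/m²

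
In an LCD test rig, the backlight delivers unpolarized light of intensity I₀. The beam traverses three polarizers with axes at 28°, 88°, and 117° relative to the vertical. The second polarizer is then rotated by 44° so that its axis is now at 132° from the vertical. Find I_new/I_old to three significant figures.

I_new/I_old ≈ 0.286

Before rotation:
Unpolarized light through the first polarizer → I₁ = ½ I₀, now polarized at 28°.
I₂ = I₁ cos²(88° − 28°) = 0.5 I₀ · cos²(60°) = 0.125 I₀.
I₃ = I₂ cos²(117° − 88°) = 0.125 I₀ · cos²(29°) = 0.09562 I₀.
After rotation:
Unpolarized light through the first polarizer → I₁ = ½ I₀, now polarized at 28°.
Angle between axes 1 and 2: 76°. I₂ = 0.5 I₀ · cos²(76°) = 0.02926 I₀.
I₃ = I₂ cos²(117° − 132°) = 0.02926 I₀ · cos²(15°) = 0.0273 I₀.
Ratio = 0.0273 / 0.09562 = 0.2855.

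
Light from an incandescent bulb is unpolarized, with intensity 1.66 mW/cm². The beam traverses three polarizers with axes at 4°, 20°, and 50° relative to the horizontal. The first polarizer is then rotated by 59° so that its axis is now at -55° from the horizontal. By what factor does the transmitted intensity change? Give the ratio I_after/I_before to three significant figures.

Before rotation:
Unpolarized light through the first polarizer → I₁ = ½ I₀, now polarized at 4°.
I₂ = I₁ cos²(20° − 4°) = 0.5 I₀ · cos²(16°) = 0.462 I₀.
I₃ = I₂ cos²(50° − 20°) = 0.462 I₀ · cos²(30°) = 0.3465 I₀.
After rotation:
Unpolarized light through the first polarizer → I₁ = ½ I₀, now polarized at -55°.
I₂ = I₁ cos²(20° + 55°) = 0.5 I₀ · cos²(75°) = 0.03349 I₀.
I₃ = I₂ cos²(50° − 20°) = 0.03349 I₀ · cos²(30°) = 0.02512 I₀.
Ratio = 0.02512 / 0.3465 = 0.0725.

I_new/I_old ≈ 0.0725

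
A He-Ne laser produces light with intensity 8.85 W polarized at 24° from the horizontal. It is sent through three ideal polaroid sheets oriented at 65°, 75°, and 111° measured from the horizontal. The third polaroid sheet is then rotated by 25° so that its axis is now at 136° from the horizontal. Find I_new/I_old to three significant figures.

I_new/I_old ≈ 0.359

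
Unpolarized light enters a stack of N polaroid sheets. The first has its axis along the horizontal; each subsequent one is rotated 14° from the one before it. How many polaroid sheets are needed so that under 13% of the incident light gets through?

N = 24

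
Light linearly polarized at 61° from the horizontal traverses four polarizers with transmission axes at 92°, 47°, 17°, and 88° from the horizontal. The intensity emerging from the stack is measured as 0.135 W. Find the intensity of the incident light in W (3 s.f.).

I₀ ≈ 4.62 W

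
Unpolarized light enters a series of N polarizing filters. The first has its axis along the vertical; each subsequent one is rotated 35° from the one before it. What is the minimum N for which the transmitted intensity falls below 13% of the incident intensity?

N = 5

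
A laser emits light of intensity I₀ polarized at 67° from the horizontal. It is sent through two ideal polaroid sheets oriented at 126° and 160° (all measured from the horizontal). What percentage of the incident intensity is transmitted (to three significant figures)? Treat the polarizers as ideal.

≈ 18.2%

By Malus's law, I₁ = I₀ cos²(126° − 67°) = I₀ cos²(59°) = 0.2653 I₀.
I₂ = I₁ cos²(160° − 126°) = 0.2653 I₀ · cos²(34°) = 0.1823 I₀.
That is 18.23% of the incident intensity.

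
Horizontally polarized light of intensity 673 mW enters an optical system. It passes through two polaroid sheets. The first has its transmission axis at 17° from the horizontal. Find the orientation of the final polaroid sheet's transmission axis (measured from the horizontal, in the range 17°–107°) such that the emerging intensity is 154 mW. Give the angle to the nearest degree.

θ ≈ 77°

By Malus's law, I₁ = I₀ cos²(17° − 0°) = I₀ cos²(17°) = 0.9145 I₀.
Target fraction: 154 / 673 mW = 0.2288 of I₀.
Need I₂/I₀ = 0.2288, so cos²(θ − 17°) = 0.2288 / 0.9145 = 0.2502.
θ − 17° = arccos(√0.2502) = 60.0°, giving θ ≈ 17 + 60.0 = 77.0°.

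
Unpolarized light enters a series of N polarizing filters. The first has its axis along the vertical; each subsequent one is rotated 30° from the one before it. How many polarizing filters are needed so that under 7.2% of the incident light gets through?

N = 8

First polarizer halves the unpolarized light: factor 1/2.
Each further stage multiplies by cos²(30°) = 0.75.
After N polarizers: T = 0.5·0.75^(N−1). Require T < 0.072 ⇒ N−1 > ln(0.072/0.5)/ln(0.75) = 6.74, so N−1 ≥ 7 and N = 8.
Check: N=8 gives T = 0.06674 < 0.072; N=7 gives T = 0.08899.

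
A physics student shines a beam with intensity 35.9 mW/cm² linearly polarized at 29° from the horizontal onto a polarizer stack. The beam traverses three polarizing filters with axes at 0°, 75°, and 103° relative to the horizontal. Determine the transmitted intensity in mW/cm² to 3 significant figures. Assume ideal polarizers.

I ≈ 1.43 mW/cm²

I₁ = 35.9 mW/cm² · cos²(29°) = 27.46 mW/cm².
I₂ = I₁ · cos²(75°) = 27.46 · 0.06699 = 1.84 mW/cm².
I₃ = I₂ · cos²(28°) = 1.84 · 0.7796 = 1.434 mW/cm².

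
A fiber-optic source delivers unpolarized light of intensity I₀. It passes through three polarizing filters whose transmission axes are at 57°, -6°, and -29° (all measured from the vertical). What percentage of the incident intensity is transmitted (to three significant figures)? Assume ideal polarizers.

Unpolarized light through the first polarizer → I₁ = ½ I₀, now polarized at 57°.
I₂ = I₁ cos²(-6° − 57°) = 0.5 I₀ · cos²(63°) = 0.1031 I₀.
I₃ = I₂ cos²(-29° + 6°) = 0.1031 I₀ · cos²(23°) = 0.08732 I₀.
That is 8.732% of the incident intensity.

≈ 8.73%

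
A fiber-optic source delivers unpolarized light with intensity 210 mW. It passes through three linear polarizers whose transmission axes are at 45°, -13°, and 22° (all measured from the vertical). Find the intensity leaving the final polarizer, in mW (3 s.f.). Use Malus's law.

I ≈ 19.8 mW

Unpolarized light through the first polarizer → I₁ = 210 mW/2 = 105 mW, polarized at 45°.
I₂ = I₁ · cos²(58°) = 105 · 0.2808 = 29.49 mW.
I₃ = I₂ · cos²(35°) = 29.49 · 0.671 = 19.79 mW.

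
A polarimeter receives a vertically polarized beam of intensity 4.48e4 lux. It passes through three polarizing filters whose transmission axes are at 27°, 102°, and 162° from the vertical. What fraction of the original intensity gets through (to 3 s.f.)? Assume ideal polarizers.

I₁ = 4.48e4 lux · cos²(27°) = 3.557e+04 lux.
I₂ = I₁ · cos²(75°) = 3.557e+04 · 0.06699 = 2382 lux.
I₃ = I₂ · cos²(60°) = 2382 · 0.25 = 595.6 lux.
Transmitted fraction = 0.0133.

I/I₀ ≈ 0.0133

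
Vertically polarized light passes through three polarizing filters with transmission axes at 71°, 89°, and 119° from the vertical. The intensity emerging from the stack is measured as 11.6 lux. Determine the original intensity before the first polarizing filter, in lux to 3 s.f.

I₀ ≈ 161 lux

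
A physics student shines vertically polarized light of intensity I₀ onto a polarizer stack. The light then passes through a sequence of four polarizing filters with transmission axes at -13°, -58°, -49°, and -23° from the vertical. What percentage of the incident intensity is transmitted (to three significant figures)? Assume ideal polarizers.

I₁ = I₀ cos²(-13° − 0°) = I₀ cos²(13°) = 0.9494 I₀.
I₂ = I₁ cos²(-58° + 13°) = 0.9494 I₀ · cos²(45°) = 0.4747 I₀.
I₃ = I₂ cos²(-49° + 58°) = 0.4747 I₀ · cos²(9°) = 0.4631 I₀.
I₄ = I₃ cos²(-23° + 49°) = 0.4631 I₀ · cos²(26°) = 0.3741 I₀.
That is 37.41% of the incident intensity.

≈ 37.4%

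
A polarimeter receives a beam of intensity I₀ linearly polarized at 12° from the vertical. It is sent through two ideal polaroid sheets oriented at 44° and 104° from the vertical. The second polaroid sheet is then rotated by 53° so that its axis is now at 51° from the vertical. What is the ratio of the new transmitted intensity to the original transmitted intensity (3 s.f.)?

Before rotation:
I₁ = I₀ cos²(44° − 12°) = I₀ cos²(32°) = 0.7192 I₀.
I₂ = I₁ cos²(104° − 44°) = 0.7192 I₀ · cos²(60°) = 0.1798 I₀.
After rotation:
I₁ = I₀ cos²(44° − 12°) = I₀ cos²(32°) = 0.7192 I₀.
I₂ = I₁ cos²(51° − 44°) = 0.7192 I₀ · cos²(7°) = 0.7085 I₀.
Ratio = 0.7085 / 0.1798 = 3.941.

I_new/I_old ≈ 3.94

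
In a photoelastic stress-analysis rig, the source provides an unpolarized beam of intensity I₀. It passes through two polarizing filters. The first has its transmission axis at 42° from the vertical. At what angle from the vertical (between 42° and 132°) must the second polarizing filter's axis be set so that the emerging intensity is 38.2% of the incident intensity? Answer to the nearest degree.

θ ≈ 71°

Unpolarized light through the first polarizer → I₁ = ½ I₀, now polarized at 42°.
Need I₂/I₀ = 0.382, so cos²(θ − 42°) = 0.382 / 0.5 = 0.764.
θ − 42° = arccos(√0.764) = 29.1°, giving θ ≈ 42 + 29.1 = 71.1°.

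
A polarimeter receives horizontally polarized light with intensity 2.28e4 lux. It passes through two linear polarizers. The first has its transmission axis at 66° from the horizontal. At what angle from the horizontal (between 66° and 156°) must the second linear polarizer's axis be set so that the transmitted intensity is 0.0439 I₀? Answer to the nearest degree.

By Malus's law, I₁ = I₀ cos²(66° − 0°) = I₀ cos²(66°) = 0.1654 I₀.
Need I₂/I₀ = 0.0439, so cos²(θ − 66°) = 0.0439 / 0.1654 = 0.2654.
θ − 66° = arccos(√0.2654) = 59.0°, giving θ ≈ 66 + 59.0 = 125.0°.

θ ≈ 125°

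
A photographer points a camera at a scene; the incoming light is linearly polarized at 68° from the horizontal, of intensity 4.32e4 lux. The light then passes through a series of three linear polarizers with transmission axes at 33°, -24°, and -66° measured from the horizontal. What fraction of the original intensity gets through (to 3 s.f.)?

I₁ = 4.32e4 lux · cos²(35°) = 2.899e+04 lux.
I₂ = I₁ · cos²(57°) = 2.899e+04 · 0.2966 = 8599 lux.
I₃ = I₂ · cos²(42°) = 8599 · 0.5523 = 4749 lux.
Transmitted fraction = 0.1099.

I/I₀ ≈ 0.110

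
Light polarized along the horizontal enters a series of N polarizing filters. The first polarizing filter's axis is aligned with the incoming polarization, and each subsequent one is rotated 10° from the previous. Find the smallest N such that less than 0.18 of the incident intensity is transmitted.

N = 58

First polarizer is aligned with the polarization: full transmission.
Each further stage multiplies by cos²(10°) = 0.9698.
After N polarizers: T = 0.9698^(N−1). Require T < 0.18 ⇒ N−1 > ln(0.18)/ln(0.9698) = 56.01, so N−1 ≥ 57 and N = 58.
Check: N=58 gives T = 0.1746 < 0.18; N=57 gives T = 0.18.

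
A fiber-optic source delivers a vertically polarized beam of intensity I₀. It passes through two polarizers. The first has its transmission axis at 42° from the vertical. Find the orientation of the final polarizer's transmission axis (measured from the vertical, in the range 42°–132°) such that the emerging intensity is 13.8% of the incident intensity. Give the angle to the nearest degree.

θ ≈ 102°

By Malus's law, I₁ = I₀ cos²(42° − 0°) = I₀ cos²(42°) = 0.5523 I₀.
Need I₂/I₀ = 0.138, so cos²(θ − 42°) = 0.138 / 0.5523 = 0.2499.
θ − 42° = arccos(√0.2499) = 60.0°, giving θ ≈ 42 + 60.0 = 102.0°.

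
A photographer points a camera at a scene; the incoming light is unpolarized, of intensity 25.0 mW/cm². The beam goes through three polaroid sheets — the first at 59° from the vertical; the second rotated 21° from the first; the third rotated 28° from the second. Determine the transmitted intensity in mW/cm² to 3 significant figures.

Unpolarized light through the first polarizer → I₁ = 25.0 mW/cm²/2 = 12.5 mW/cm², polarized at 59°.
I₂ = I₁ · cos²(21°) = 12.5 · 0.8716 = 10.89 mW/cm².
I₃ = I₂ · cos²(28°) = 10.89 · 0.7796 = 8.493 mW/cm².

I ≈ 8.49 mW/cm²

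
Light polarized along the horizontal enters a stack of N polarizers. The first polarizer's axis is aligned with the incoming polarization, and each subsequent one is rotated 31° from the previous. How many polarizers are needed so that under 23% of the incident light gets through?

First polarizer is aligned with the polarization: full transmission.
Each further stage multiplies by cos²(31°) = 0.7347.
After N polarizers: T = 0.7347^(N−1). Require T < 0.23 ⇒ N−1 > ln(0.23)/ln(0.7347) = 4.77, so N−1 ≥ 5 and N = 6.
Check: N=6 gives T = 0.2141 < 0.23; N=5 gives T = 0.2914.

N = 6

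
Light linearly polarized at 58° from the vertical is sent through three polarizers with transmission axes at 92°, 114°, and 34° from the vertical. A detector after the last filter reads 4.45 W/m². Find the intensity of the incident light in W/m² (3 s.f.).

I₀ ≈ 250 W/m²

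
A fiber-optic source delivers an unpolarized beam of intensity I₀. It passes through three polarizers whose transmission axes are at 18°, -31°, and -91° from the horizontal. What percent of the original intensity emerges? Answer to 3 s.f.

Unpolarized light through the first polarizer → I₁ = ½ I₀, now polarized at 18°.
I₂ = I₁ cos²(-31° − 18°) = 0.5 I₀ · cos²(49°) = 0.2152 I₀.
I₃ = I₂ cos²(-91° + 31°) = 0.2152 I₀ · cos²(60°) = 0.0538 I₀.
That is 5.38% of the incident intensity.

≈ 5.38%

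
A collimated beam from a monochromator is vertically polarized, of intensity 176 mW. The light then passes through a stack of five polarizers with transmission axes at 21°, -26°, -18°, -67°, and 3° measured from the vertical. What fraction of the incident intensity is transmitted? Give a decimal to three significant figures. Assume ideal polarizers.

I/I₀ ≈ 0.0200

I₁ = 176 mW · cos²(21°) = 153.4 mW.
I₂ = I₁ · cos²(47°) = 153.4 · 0.4651 = 71.35 mW.
I₃ = I₂ · cos²(8°) = 71.35 · 0.9806 = 69.97 mW.
I₄ = I₃ · cos²(49°) = 69.97 · 0.4304 = 30.11 mW.
I₅ = I₄ · cos²(70°) = 30.11 · 0.117 = 3.523 mW.
Transmitted fraction = 0.02002.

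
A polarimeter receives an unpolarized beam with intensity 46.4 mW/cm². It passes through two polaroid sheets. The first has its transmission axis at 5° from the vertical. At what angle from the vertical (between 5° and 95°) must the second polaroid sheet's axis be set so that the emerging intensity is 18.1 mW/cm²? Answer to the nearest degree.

θ ≈ 33°

Unpolarized light through the first polarizer → I₁ = ½ I₀, now polarized at 5°.
Target fraction: 18.1 / 46.4 mW/cm² = 0.3901 of I₀.
Need I₂/I₀ = 0.3901, so cos²(θ − 5°) = 0.3901 / 0.5 = 0.7802.
θ − 5° = arccos(√0.7802) = 28.0°, giving θ ≈ 5 + 28.0 = 33.0°.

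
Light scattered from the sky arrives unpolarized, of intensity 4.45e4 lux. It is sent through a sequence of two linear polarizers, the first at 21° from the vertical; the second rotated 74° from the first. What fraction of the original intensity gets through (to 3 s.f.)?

I/I₀ ≈ 0.0380

Unpolarized light through the first polarizer → I₁ = 4.45e4 lux/2 = 2.225e+04 lux, polarized at 21°.
I₂ = I₁ · cos²(74°) = 2.225e+04 · 0.07598 = 1690 lux.
Transmitted fraction = 0.03799.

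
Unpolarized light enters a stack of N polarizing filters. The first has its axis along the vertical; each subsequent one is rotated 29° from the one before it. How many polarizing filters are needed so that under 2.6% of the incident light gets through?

First polarizer halves the unpolarized light: factor 1/2.
Each further stage multiplies by cos²(29°) = 0.765.
After N polarizers: T = 0.5·0.765^(N−1). Require T < 0.026 ⇒ N−1 > ln(0.026/0.5)/ln(0.765) = 11.03, so N−1 ≥ 12 and N = 13.
Check: N=13 gives T = 0.02007 < 0.026; N=12 gives T = 0.02624.

N = 13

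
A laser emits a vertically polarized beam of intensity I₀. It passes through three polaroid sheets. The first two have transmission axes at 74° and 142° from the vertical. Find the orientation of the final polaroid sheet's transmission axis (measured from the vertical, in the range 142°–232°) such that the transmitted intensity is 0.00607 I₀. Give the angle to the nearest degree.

θ ≈ 183°

I₁ = I₀ cos²(74° − 0°) = I₀ cos²(74°) = 0.07598 I₀.
I₂ = I₁ cos²(142° − 74°) = 0.07598 I₀ · cos²(68°) = 0.01066 I₀.
Need I₃/I₀ = 0.00607, so cos²(θ − 142°) = 0.00607 / 0.01066 = 0.5693.
θ − 142° = arccos(√0.5693) = 41.0°, giving θ ≈ 142 + 41.0 = 183.0°.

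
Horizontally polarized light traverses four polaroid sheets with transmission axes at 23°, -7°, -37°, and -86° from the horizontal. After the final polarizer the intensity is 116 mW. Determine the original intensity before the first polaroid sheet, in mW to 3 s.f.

I₁ = I₀ cos²(23° − 0°) = I₀ cos²(23°) = 0.8473 I₀.
I₂ = I₁ cos²(-7° − 23°) = 0.8473 I₀ · cos²(30°) = 0.6355 I₀.
I₃ = I₂ cos²(-37° + 7°) = 0.6355 I₀ · cos²(30°) = 0.4766 I₀.
I₄ = I₃ cos²(-86° + 37°) = 0.4766 I₀ · cos²(49°) = 0.2051 I₀.
So 116 mW = 0.2051 I₀, giving I₀ = 116/0.2051 = 565.5 mW.

I₀ ≈ 565 mW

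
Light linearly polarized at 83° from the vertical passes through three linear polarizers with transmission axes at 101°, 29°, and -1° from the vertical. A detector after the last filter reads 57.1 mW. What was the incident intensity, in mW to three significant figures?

I₁ = I₀ cos²(101° − 83°) = I₀ cos²(18°) = 0.9045 I₀.
I₂ = I₁ cos²(29° − 101°) = 0.9045 I₀ · cos²(72°) = 0.08637 I₀.
I₃ = I₂ cos²(-1° − 29°) = 0.08637 I₀ · cos²(30°) = 0.06478 I₀.
So 57.1 mW = 0.06478 I₀, giving I₀ = 57.1/0.06478 = 881.4 mW.

I₀ ≈ 881 mW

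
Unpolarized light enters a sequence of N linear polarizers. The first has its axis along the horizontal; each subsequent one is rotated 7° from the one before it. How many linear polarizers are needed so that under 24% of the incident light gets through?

N = 51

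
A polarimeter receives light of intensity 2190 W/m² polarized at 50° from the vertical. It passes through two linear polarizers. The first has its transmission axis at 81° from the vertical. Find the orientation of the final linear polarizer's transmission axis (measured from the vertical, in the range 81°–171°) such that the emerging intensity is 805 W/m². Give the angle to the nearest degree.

By Malus's law, I₁ = I₀ cos²(81° − 50°) = I₀ cos²(31°) = 0.7347 I₀.
Target fraction: 805 / 2190 W/m² = 0.3676 of I₀.
Need I₂/I₀ = 0.3676, so cos²(θ − 81°) = 0.3676 / 0.7347 = 0.5003.
θ − 81° = arccos(√0.5003) = 45.0°, giving θ ≈ 81 + 45.0 = 126.0°.

θ ≈ 126°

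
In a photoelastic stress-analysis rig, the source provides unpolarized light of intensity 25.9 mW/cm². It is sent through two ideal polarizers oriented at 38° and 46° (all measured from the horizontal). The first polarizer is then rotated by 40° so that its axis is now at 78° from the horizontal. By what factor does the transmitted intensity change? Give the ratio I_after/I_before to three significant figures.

I_new/I_old ≈ 0.733

Before rotation:
Unpolarized light through the first polarizer → I₁ = ½ I₀, now polarized at 38°.
I₂ = I₁ cos²(46° − 38°) = 0.5 I₀ · cos²(8°) = 0.4903 I₀.
After rotation:
Unpolarized light through the first polarizer → I₁ = ½ I₀, now polarized at 78°.
I₂ = I₁ cos²(46° − 78°) = 0.5 I₀ · cos²(32°) = 0.3596 I₀.
Ratio = 0.3596 / 0.4903 = 0.7334.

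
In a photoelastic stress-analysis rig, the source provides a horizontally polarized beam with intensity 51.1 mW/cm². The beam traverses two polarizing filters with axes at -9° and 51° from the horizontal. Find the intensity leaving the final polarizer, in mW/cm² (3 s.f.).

I₁ = 51.1 mW/cm² · cos²(9°) = 49.85 mW/cm².
I₂ = I₁ · cos²(60°) = 49.85 · 0.25 = 12.46 mW/cm².

I ≈ 12.5 mW/cm²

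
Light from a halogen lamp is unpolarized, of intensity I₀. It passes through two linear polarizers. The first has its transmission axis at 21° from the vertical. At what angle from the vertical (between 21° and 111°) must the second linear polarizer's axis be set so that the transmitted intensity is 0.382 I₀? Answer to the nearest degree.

θ ≈ 50°

Unpolarized light through the first polarizer → I₁ = ½ I₀, now polarized at 21°.
Need I₂/I₀ = 0.382, so cos²(θ − 21°) = 0.382 / 0.5 = 0.764.
θ − 21° = arccos(√0.764) = 29.1°, giving θ ≈ 21 + 29.1 = 50.1°.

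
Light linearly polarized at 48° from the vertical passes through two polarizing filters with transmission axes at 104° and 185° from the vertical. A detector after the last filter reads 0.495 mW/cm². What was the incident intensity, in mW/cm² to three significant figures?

I₀ ≈ 64.7 mW/cm²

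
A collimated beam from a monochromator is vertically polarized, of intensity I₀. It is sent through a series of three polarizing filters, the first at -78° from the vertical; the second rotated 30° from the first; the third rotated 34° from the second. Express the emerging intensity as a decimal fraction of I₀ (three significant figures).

I₁ = I₀ cos²(-78° − 0°) = I₀ cos²(78°) = 0.04323 I₀.
I₂ = I₁ cos²(30°) = 0.04323 · 0.75 I₀ = 0.03242 I₀.
I₃ = I₂ cos²(34°) = 0.03242 · 0.6873 I₀ = 0.02228 I₀.
Transmitted fraction = 0.02228.

≈ 0.0223 I₀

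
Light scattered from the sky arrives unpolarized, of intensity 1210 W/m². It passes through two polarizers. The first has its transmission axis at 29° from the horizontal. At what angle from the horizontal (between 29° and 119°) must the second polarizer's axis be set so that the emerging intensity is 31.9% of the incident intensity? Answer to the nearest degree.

θ ≈ 66°

Unpolarized light through the first polarizer → I₁ = ½ I₀, now polarized at 29°.
Need I₂/I₀ = 0.319, so cos²(θ − 29°) = 0.319 / 0.5 = 0.638.
θ − 29° = arccos(√0.638) = 37.0°, giving θ ≈ 29 + 37.0 = 66.0°.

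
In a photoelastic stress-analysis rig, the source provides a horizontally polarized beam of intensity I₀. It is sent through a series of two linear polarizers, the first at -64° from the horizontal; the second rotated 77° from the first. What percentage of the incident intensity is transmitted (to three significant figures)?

≈ 0.972%

By Malus's law, I₁ = I₀ cos²(-64° − 0°) = I₀ cos²(64°) = 0.1922 I₀.
I₂ = I₁ cos²(77°) = 0.1922 · 0.0506 I₀ = 0.009724 I₀.
That is 0.9724% of the incident intensity.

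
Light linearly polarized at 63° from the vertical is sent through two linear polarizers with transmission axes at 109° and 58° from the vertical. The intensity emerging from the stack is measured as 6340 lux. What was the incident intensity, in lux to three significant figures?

I₀ ≈ 3.32e4 lux

By Malus's law, I₁ = I₀ cos²(109° − 63°) = I₀ cos²(46°) = 0.4826 I₀.
I₂ = I₁ cos²(58° − 109°) = 0.4826 I₀ · cos²(51°) = 0.1911 I₀.
So 6340 lux = 0.1911 I₀, giving I₀ = 6340/0.1911 = 3.317e+04 lux.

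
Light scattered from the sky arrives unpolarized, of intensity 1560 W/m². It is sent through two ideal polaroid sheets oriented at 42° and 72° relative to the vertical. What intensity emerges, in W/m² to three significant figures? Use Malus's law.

I ≈ 585 W/m²

Unpolarized light through the first polarizer → I₁ = 1560 W/m²/2 = 780 W/m², polarized at 42°.
I₂ = I₁ · cos²(30°) = 780 · 0.75 = 585 W/m².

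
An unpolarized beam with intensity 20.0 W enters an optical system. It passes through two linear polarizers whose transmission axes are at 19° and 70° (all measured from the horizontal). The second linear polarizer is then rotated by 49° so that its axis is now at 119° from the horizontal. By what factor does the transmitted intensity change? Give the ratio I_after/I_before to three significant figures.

I_new/I_old ≈ 0.0761

Before rotation:
Unpolarized light through the first polarizer → I₁ = ½ I₀, now polarized at 19°.
I₂ = I₁ cos²(70° − 19°) = 0.5 I₀ · cos²(51°) = 0.198 I₀.
After rotation:
Unpolarized light through the first polarizer → I₁ = ½ I₀, now polarized at 19°.
Angle between axes 1 and 2: 80°. I₂ = 0.5 I₀ · cos²(80°) = 0.01508 I₀.
Ratio = 0.01508 / 0.198 = 0.07614.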